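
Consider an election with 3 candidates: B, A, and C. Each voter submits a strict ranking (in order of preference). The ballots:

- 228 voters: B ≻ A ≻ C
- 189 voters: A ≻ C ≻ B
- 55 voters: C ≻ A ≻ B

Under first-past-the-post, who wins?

First-place votes: B 228, A 189, C 55.
B has the most first-place votes.

B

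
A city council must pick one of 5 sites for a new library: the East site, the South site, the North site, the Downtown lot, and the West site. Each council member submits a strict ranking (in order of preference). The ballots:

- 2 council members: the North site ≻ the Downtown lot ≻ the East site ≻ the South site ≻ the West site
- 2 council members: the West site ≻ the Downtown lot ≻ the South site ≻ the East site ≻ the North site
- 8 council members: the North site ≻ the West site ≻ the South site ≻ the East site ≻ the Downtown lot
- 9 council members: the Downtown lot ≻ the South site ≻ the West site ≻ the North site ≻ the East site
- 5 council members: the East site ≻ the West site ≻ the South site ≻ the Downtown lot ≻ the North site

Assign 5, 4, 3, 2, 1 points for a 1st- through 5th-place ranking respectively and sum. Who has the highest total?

the West site

the East site: 2·3 + 2·2 + 8·2 + 9·1 + 5·5 = 60
the South site: 2·2 + 2·3 + 8·3 + 9·4 + 5·3 = 85
the North site: 2·5 + 2·1 + 8·5 + 9·2 + 5·1 = 75
the Downtown lot: 2·4 + 2·4 + 8·1 + 9·5 + 5·2 = 79
the West site: 2·1 + 2·5 + 8·4 + 9·3 + 5·4 = 91
the West site has the highest Borda score (91).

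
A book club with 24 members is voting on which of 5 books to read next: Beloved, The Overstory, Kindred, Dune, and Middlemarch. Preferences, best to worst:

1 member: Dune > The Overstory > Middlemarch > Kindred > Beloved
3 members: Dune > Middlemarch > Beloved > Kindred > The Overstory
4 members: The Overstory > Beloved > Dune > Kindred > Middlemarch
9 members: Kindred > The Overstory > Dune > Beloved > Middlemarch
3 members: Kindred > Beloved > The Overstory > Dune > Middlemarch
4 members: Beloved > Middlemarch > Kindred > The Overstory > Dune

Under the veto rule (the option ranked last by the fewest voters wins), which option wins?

Kindred

Last-place votes: Beloved 1, The Overstory 3, Kindred 0, Dune 4, Middlemarch 16.
Kindred is ranked last by the fewest voters, so Kindred wins.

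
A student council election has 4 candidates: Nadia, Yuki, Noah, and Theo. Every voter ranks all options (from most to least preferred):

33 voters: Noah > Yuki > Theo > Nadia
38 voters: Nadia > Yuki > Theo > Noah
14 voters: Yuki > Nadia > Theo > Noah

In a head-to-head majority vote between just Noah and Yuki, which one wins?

Yuki

Voters preferring Noah to Yuki: 33; preferring Yuki to Noah: 52.
Yuki wins the head-to-head.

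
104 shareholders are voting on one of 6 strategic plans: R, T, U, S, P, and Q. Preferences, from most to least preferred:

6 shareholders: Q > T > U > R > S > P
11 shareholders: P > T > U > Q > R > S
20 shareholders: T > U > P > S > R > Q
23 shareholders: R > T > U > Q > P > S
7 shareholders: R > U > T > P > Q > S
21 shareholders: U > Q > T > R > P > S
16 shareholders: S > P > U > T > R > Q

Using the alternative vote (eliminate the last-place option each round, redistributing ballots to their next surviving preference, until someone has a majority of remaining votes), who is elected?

Round 1: R 30, T 20, U 21, S 16, P 11, Q 6. Eliminate Q.
Round 2: R 30, T 26, U 21, S 16, P 11. Eliminate P.
Round 3: R 30, T 37, U 21, S 16. Eliminate S.
Round 4: R 30, T 37, U 37. Eliminate R.
Round 5: T 60, U 44. T has a majority.

T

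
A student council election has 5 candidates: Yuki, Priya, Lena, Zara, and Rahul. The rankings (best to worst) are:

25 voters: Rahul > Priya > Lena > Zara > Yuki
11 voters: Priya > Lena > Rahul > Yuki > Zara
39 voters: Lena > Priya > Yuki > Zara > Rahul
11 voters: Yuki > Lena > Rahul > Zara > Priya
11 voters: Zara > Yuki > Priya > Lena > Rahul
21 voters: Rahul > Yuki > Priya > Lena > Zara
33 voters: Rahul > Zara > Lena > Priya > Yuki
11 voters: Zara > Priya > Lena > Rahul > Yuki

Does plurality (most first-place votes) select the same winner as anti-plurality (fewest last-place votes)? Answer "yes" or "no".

no

Plurality — first-place votes: Yuki 11, Priya 11, Lena 39, Zara 22, Rahul 79. Winner: Rahul.
Anti-plurality — last-place votes: Yuki 69, Priya 11, Lena 0, Zara 32, Rahul 50. Winner: Lena.
The two methods disagree.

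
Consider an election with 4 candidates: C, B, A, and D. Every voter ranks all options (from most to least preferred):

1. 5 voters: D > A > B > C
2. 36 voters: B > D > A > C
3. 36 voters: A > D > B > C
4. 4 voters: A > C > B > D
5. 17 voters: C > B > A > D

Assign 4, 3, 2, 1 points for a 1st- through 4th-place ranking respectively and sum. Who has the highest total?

B

C: 5·1 + 36·1 + 36·1 + 4·3 + 17·4 = 157
B: 5·2 + 36·4 + 36·2 + 4·2 + 17·3 = 285
A: 5·3 + 36·2 + 36·4 + 4·4 + 17·2 = 281
D: 5·4 + 36·3 + 36·3 + 4·1 + 17·1 = 257
B has the highest Borda score (285).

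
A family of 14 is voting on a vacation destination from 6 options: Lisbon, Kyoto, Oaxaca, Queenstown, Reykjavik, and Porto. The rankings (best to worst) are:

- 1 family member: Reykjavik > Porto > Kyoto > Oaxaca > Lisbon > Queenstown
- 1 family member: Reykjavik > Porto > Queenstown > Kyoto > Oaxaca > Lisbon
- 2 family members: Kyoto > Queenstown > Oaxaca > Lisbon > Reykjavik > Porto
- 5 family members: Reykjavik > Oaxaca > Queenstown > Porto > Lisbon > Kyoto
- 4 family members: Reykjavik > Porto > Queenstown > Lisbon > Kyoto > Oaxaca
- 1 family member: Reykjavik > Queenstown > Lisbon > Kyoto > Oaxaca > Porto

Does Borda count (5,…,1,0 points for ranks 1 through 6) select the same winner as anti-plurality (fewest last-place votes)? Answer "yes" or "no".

Borda — scores: Lisbon 21, Kyoto 21, Oaxaca 30, Queenstown 42, Reykjavik 62, Porto 34. Winner: Reykjavik.
Anti-plurality — last-place votes: Lisbon 1, Kyoto 5, Oaxaca 4, Queenstown 1, Reykjavik 0, Porto 3. Winner: Reykjavik.
The two methods agree.

yes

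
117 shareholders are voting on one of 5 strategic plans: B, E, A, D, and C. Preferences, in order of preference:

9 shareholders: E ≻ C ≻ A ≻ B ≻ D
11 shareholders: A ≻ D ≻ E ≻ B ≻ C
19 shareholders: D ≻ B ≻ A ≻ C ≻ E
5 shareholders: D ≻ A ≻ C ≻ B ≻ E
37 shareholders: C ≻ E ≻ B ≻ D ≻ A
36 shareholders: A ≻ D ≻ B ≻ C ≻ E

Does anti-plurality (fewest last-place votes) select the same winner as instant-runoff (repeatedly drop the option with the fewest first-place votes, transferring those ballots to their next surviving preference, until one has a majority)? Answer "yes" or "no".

Anti-plurality — last-place votes: B 0, E 60, A 37, D 9, C 11. Winner: B.
Instant-runoff — R1 B 0, E 9, A 47, D 24, C 37 (B out); R2 E 9, A 47, D 24, C 37 (E out); R3 A 47, D 24, C 46 (D out); R4 A 71, C 46 (A winner). Winner: A.
The two methods disagree.

no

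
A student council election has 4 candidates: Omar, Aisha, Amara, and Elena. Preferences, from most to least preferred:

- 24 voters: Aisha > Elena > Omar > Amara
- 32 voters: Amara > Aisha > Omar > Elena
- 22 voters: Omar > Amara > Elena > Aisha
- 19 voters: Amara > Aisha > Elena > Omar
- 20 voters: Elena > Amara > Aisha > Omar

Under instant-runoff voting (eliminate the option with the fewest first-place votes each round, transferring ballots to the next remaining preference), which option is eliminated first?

Elena

Round 1: Omar 22, Aisha 24, Amara 51, Elena 20. Eliminate Elena.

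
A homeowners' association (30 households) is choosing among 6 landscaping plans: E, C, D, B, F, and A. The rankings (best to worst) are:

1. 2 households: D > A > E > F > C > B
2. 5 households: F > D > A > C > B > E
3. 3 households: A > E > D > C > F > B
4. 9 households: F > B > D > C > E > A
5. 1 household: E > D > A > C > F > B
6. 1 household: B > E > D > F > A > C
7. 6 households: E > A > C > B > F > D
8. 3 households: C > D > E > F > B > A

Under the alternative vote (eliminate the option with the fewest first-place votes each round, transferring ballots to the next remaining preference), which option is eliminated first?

B

Round 1: E 7, C 3, D 2, B 1, F 14, A 3. Eliminate B.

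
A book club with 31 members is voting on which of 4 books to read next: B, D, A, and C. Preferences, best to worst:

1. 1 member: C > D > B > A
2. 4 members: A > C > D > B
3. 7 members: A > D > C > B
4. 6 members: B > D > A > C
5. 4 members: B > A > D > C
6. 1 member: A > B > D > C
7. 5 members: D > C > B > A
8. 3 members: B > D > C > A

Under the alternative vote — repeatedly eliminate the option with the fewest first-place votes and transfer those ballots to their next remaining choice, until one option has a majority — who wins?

Round 1: B 13, D 5, A 12, C 1. Eliminate C.
Round 2: B 13, D 6, A 12. Eliminate D.
Round 3: B 19, A 12. B has a majority.

B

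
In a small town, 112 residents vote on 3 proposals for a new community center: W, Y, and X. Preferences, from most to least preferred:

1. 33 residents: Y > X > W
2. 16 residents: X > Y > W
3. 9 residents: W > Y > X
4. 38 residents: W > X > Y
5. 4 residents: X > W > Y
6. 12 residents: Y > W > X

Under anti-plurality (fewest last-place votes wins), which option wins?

X

Last-place votes: W 49, Y 42, X 21.
X is ranked last by the fewest voters, so X wins.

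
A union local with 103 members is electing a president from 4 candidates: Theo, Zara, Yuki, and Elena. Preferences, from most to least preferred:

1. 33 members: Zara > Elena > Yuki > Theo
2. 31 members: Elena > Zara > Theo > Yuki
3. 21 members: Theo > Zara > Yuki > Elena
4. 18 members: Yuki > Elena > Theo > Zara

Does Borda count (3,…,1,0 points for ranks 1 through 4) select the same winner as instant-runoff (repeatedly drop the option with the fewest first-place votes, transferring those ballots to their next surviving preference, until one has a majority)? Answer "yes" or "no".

yes

Borda — scores: Theo 112, Zara 203, Yuki 108, Elena 195. Winner: Zara.
Instant-runoff — R1 Theo 21, Zara 33, Yuki 18, Elena 31 (Yuki out); R2 Theo 21, Zara 33, Elena 49 (Theo out); R3 Zara 54, Elena 49 (Zara winner). Winner: Zara.
The two methods agree.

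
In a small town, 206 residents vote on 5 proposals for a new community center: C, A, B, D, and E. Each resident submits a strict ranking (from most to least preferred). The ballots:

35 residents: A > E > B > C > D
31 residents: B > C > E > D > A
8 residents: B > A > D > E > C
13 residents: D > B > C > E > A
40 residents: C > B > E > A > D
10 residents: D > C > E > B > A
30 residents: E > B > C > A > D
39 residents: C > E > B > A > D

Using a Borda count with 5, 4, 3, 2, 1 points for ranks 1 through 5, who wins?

C: 35·2 + 31·4 + 8·1 + 13·3 + 40·5 + 10·4 + 30·3 + 39·5 = 766
A: 35·5 + 31·1 + 8·4 + 13·1 + 40·2 + 10·1 + 30·2 + 39·2 = 479
B: 35·3 + 31·5 + 8·5 + 13·4 + 40·4 + 10·2 + 30·4 + 39·3 = 769
D: 35·1 + 31·2 + 8·3 + 13·5 + 40·1 + 10·5 + 30·1 + 39·1 = 345
E: 35·4 + 31·3 + 8·2 + 13·2 + 40·3 + 10·3 + 30·5 + 39·4 = 731
B has the highest Borda score (769).

B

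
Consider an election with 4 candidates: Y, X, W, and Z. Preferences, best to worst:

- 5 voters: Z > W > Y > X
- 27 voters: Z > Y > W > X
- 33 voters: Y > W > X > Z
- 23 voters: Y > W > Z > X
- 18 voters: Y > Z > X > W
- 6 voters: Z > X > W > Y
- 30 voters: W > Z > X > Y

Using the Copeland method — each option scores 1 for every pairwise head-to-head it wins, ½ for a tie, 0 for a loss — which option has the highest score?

Y: beats X, W, and Z → score 3.
X: loses to Y, W, and Z → score 0.
W: beats X and Z; loses to Y → score 2.
Z: beats X; loses to Y and W → score 1.
Y has the best pairwise record.

Y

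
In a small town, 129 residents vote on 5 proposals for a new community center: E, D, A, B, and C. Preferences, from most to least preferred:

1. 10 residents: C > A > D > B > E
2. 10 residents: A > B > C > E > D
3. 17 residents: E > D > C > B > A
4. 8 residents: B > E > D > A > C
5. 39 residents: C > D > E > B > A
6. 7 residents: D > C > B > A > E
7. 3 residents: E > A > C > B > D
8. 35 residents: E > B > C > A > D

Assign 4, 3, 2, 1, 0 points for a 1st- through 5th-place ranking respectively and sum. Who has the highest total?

E: 10·0 + 10·1 + 17·4 + 8·3 + 39·2 + 7·0 + 3·4 + 35·4 = 332
D: 10·2 + 10·0 + 17·3 + 8·2 + 39·3 + 7·4 + 3·0 + 35·0 = 232
A: 10·3 + 10·4 + 17·0 + 8·1 + 39·0 + 7·1 + 3·3 + 35·1 = 129
B: 10·1 + 10·3 + 17·1 + 8·4 + 39·1 + 7·2 + 3·1 + 35·3 = 250
C: 10·4 + 10·2 + 17·2 + 8·0 + 39·4 + 7·3 + 3·2 + 35·2 = 347
C has the highest Borda score (347).

C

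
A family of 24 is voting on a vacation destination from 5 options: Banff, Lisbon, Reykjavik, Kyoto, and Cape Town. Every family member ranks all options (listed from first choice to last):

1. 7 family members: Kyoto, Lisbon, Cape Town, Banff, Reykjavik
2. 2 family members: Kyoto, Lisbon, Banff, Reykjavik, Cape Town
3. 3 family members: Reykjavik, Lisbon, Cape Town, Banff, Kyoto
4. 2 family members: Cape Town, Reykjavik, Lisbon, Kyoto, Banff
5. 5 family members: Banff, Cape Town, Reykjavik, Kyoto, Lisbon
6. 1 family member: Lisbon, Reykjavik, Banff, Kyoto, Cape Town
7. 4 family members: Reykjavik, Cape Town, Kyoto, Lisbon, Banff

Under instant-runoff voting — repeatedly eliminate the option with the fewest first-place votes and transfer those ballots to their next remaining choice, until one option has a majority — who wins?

Reykjavik

Round 1: Banff 5, Lisbon 1, Reykjavik 7, Kyoto 9, Cape Town 2. Eliminate Lisbon.
Round 2: Banff 5, Reykjavik 8, Kyoto 9, Cape Town 2. Eliminate Cape Town.
Round 3: Banff 5, Reykjavik 10, Kyoto 9. Eliminate Banff.
Round 4: Reykjavik 15, Kyoto 9. Reykjavik has a majority.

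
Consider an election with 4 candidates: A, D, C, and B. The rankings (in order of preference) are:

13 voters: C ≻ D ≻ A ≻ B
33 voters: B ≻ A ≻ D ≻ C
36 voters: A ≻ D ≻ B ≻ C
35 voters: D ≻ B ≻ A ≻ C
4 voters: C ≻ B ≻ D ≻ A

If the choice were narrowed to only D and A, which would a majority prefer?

Voters preferring D to A: 52; preferring A to D: 69.
A wins the head-to-head.

A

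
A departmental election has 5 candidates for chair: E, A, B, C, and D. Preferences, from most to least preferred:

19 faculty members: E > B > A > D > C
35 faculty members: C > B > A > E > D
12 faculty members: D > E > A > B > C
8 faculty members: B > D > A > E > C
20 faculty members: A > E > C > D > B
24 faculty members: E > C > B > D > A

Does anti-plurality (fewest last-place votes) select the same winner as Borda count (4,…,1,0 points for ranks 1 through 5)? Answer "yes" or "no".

yes

Anti-plurality — last-place votes: E 0, A 24, B 20, C 39, D 35. Winner: E.
Borda — scores: E 311, A 228, B 254, C 252, D 135. Winner: E.
The two methods agree.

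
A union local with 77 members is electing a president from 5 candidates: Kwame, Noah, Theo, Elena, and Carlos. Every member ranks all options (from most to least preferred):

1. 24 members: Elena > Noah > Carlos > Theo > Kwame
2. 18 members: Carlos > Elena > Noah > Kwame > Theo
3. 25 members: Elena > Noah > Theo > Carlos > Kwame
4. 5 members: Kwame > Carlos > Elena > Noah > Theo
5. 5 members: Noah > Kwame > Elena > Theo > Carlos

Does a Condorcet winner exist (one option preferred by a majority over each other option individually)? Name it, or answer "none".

Elena vs Kwame: 67–10 for Elena.
Elena vs Noah: 72–5 for Elena.
Elena vs Theo: 77–0 for Elena.
Elena vs Carlos: 54–23 for Elena.
Elena beats every other option head-to-head.

Elena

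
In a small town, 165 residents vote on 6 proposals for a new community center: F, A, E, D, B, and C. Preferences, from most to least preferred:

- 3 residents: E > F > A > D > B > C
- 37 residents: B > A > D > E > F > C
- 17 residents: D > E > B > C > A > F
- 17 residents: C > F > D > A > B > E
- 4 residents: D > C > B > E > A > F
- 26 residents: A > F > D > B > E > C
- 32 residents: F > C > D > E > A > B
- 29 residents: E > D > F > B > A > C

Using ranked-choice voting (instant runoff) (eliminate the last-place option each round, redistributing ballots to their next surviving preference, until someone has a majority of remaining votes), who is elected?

E

Round 1: F 32, A 26, E 32, D 21, B 37, C 17. Eliminate C.
Round 2: F 49, A 26, E 32, D 21, B 37. Eliminate D.
Round 3: F 49, A 26, E 49, B 41. Eliminate A.
Round 4: F 75, E 49, B 41. Eliminate B.
Round 5: F 75, E 90. E has a majority.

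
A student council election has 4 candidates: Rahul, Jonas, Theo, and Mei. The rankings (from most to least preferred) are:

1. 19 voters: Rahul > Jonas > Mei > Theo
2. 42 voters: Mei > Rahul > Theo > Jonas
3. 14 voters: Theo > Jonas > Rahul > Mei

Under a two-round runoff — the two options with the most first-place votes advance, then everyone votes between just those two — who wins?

Mei

Round 1 first-place votes: Rahul 19, Jonas 0, Theo 14, Mei 42.
Mei and Rahul advance.
Runoff: Mei is preferred to Rahul by 42 voters; Rahul by 33.
Mei wins the runoff.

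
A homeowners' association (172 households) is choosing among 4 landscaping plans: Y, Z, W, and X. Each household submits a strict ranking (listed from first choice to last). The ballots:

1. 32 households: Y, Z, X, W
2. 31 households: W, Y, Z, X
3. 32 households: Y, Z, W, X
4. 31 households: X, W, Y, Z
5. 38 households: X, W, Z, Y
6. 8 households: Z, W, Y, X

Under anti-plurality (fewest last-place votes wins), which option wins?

Last-place votes: Y 38, Z 31, W 32, X 71.
Z is ranked last by the fewest voters, so Z wins.

Z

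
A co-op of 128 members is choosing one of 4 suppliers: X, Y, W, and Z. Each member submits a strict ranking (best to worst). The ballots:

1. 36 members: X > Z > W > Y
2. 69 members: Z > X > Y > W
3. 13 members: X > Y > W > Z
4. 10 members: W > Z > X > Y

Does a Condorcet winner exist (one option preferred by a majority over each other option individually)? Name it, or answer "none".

Z

Z vs X: 79–49 for Z.
Z vs Y: 115–13 for Z.
Z vs W: 105–23 for Z.
Z beats every other option head-to-head.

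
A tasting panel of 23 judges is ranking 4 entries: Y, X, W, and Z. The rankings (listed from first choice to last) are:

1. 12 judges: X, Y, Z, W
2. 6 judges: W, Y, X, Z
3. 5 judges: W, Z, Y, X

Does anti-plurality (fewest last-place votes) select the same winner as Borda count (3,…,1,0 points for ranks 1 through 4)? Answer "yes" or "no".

Anti-plurality — last-place votes: Y 0, X 5, W 12, Z 6. Winner: Y.
Borda — scores: Y 41, X 42, W 33, Z 22. Winner: X.
The two methods disagree.

no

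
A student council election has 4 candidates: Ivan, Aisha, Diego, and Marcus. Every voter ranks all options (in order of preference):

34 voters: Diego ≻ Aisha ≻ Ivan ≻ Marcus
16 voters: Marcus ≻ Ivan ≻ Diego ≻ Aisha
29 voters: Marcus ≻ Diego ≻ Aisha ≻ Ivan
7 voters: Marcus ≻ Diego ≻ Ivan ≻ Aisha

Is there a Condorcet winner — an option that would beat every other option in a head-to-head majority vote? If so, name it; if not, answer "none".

Marcus

Marcus vs Ivan: 52–34 for Marcus.
Marcus vs Aisha: 52–34 for Marcus.
Marcus vs Diego: 52–34 for Marcus.
Marcus beats every other option head-to-head.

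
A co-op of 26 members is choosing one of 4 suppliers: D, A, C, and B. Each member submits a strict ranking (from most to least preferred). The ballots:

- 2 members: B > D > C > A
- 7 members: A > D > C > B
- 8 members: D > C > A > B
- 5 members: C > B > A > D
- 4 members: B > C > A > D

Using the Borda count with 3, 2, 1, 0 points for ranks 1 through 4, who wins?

D: 2·2 + 7·2 + 8·3 + 5·0 + 4·0 = 42
A: 2·0 + 7·3 + 8·1 + 5·1 + 4·1 = 38
C: 2·1 + 7·1 + 8·2 + 5·3 + 4·2 = 48
B: 2·3 + 7·0 + 8·0 + 5·2 + 4·3 = 28
C has the highest Borda score (48).

C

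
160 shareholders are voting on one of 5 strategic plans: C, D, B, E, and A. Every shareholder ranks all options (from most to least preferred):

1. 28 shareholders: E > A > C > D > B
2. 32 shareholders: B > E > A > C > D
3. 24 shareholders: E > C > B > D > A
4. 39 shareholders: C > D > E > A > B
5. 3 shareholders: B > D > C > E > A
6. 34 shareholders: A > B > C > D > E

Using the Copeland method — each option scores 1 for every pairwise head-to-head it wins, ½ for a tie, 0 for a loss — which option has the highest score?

E

C: beats D and B; loses to E and A → score 2.
D: loses to C, B, E, and A → score 0.
B: beats D; loses to C, E, and A → score 1.
E: beats C, D, B, and A → score 4.
A: beats C, D, and B; loses to E → score 3.
E has the best pairwise record.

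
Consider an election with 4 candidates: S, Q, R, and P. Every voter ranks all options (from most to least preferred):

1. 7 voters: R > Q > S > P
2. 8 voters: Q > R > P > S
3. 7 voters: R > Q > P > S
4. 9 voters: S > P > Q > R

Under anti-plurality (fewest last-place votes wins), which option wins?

Q

Last-place votes: S 15, Q 0, R 9, P 7.
Q is ranked last by the fewest voters, so Q wins.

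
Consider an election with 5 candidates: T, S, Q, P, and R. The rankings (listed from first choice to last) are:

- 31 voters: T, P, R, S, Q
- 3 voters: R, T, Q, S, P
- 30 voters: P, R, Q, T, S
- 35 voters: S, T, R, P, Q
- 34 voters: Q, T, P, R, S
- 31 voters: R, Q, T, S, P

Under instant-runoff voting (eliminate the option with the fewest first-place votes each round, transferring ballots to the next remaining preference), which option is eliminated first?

Round 1: T 31, S 35, Q 34, P 30, R 34. Eliminate P.

P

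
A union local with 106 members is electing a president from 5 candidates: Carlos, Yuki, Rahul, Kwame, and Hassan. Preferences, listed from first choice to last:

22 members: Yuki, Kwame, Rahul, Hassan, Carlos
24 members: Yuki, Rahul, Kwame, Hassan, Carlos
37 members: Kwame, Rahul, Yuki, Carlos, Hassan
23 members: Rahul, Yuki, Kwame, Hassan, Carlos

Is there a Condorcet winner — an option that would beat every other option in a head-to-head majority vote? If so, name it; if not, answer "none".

none

Checking pairwise contests:
Yuki beats Carlos 106–0.
Rahul beats Yuki 60–46.
Kwame beats Rahul 59–47.
Yuki beats Kwame 69–37.
Yuki beats Hassan 106–0.
Every option loses at least one head-to-head, so there is no Condorcet winner.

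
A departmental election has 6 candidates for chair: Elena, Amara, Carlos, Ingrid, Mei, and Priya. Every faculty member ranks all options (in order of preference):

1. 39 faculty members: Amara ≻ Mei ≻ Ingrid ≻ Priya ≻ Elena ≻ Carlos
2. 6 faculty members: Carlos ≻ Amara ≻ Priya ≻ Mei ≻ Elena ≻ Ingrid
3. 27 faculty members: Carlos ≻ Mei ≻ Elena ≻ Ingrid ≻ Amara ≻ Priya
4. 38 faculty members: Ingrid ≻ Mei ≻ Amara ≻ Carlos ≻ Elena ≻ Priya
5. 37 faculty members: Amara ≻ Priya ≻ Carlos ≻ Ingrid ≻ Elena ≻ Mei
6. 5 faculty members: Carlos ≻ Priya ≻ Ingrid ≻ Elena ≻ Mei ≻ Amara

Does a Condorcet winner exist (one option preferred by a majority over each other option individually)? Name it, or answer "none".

Amara

Amara vs Elena: 120–32 for Amara.
Amara vs Carlos: 114–38 for Amara.
Amara vs Ingrid: 82–70 for Amara.
Amara vs Mei: 82–70 for Amara.
Amara vs Priya: 147–5 for Amara.
Amara beats every other option head-to-head.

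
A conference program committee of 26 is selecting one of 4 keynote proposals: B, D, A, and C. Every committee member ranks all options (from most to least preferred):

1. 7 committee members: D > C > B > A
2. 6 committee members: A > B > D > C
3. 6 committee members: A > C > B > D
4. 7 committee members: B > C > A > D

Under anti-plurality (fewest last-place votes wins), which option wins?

B

Last-place votes: B 0, D 13, A 7, C 6.
B is ranked last by the fewest voters, so B wins.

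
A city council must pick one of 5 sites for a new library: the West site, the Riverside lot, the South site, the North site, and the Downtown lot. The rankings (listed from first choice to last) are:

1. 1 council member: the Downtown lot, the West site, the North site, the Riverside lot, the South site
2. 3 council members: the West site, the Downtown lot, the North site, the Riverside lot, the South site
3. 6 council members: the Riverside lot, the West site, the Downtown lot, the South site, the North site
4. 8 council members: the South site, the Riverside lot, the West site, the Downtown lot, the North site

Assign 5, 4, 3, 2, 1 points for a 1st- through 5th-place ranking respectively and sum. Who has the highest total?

the Riverside lot

the West site: 1·4 + 3·5 + 6·4 + 8·3 = 67
the Riverside lot: 1·2 + 3·2 + 6·5 + 8·4 = 70
the South site: 1·1 + 3·1 + 6·2 + 8·5 = 56
the North site: 1·3 + 3·3 + 6·1 + 8·1 = 26
the Downtown lot: 1·5 + 3·4 + 6·3 + 8·2 = 51
the Riverside lot has the highest Borda score (70).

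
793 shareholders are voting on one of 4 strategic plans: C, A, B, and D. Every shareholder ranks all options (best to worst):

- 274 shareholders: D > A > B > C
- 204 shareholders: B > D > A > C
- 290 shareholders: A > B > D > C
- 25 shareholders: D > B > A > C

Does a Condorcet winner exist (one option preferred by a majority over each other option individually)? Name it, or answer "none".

Checking pairwise contests:
A beats C 793–0.
D beats A 503–290.
A beats B 564–229.
B beats D 494–299.
Every option loses at least one head-to-head, so there is no Condorcet winner.

none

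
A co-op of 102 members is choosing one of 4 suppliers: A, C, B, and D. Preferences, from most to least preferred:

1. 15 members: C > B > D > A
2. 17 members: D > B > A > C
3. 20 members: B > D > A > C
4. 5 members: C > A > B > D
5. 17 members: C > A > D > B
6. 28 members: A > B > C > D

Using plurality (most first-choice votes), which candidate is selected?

C

First-place votes: A 28, C 37, B 20, D 17.
C has the most first-place votes.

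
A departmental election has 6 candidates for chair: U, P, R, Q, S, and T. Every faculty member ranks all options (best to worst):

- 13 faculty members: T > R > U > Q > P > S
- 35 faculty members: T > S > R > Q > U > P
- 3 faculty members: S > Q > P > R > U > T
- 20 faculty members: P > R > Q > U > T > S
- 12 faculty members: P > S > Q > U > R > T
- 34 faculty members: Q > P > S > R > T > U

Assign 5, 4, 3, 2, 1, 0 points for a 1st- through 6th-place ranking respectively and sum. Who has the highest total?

Q

U: 13·3 + 35·1 + 3·1 + 20·2 + 12·2 + 34·0 = 141
P: 13·1 + 35·0 + 3·3 + 20·5 + 12·5 + 34·4 = 318
R: 13·4 + 35·3 + 3·2 + 20·4 + 12·1 + 34·2 = 323
Q: 13·2 + 35·2 + 3·4 + 20·3 + 12·3 + 34·5 = 374
S: 13·0 + 35·4 + 3·5 + 20·0 + 12·4 + 34·3 = 305
T: 13·5 + 35·5 + 3·0 + 20·1 + 12·0 + 34·1 = 294
Q has the highest Borda score (374).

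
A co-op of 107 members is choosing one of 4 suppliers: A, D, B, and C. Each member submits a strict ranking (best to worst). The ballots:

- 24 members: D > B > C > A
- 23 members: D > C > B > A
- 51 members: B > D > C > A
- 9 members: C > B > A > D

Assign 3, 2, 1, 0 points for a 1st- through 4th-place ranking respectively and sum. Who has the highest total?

D

A: 24·0 + 23·0 + 51·0 + 9·1 = 9
D: 24·3 + 23·3 + 51·2 + 9·0 = 243
B: 24·2 + 23·1 + 51·3 + 9·2 = 242
C: 24·1 + 23·2 + 51·1 + 9·3 = 148
D has the highest Borda score (243).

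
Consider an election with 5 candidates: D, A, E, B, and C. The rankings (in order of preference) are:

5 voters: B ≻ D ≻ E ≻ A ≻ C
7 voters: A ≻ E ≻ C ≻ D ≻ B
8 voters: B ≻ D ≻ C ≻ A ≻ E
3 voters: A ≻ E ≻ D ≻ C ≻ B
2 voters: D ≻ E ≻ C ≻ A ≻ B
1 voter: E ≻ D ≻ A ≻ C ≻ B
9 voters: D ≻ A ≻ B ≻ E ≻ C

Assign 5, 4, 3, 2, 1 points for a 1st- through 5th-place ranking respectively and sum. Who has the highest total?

D: 5·4 + 7·2 + 8·4 + 3·3 + 2·5 + 1·4 + 9·5 = 134
A: 5·2 + 7·5 + 8·2 + 3·5 + 2·2 + 1·3 + 9·4 = 119
E: 5·3 + 7·4 + 8·1 + 3·4 + 2·4 + 1·5 + 9·2 = 94
B: 5·5 + 7·1 + 8·5 + 3·1 + 2·1 + 1·1 + 9·3 = 105
C: 5·1 + 7·3 + 8·3 + 3·2 + 2·3 + 1·2 + 9·1 = 73
D has the highest Borda score (134).

D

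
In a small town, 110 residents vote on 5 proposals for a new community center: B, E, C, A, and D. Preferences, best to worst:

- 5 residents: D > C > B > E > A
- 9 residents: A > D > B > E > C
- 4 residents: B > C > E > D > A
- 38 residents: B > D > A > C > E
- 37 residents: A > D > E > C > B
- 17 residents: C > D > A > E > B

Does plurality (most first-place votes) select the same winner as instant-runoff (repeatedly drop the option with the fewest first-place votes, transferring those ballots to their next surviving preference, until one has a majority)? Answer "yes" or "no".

Plurality — first-place votes: B 42, E 0, C 17, A 46, D 5. Winner: A.
Instant-runoff — R1 B 42, E 0, C 17, A 46, D 5 (E out); R2 B 42, C 17, A 46, D 5 (D out); R3 B 42, C 22, A 46 (C out); R4 B 47, A 63 (A winner). Winner: A.
The two methods agree.

yes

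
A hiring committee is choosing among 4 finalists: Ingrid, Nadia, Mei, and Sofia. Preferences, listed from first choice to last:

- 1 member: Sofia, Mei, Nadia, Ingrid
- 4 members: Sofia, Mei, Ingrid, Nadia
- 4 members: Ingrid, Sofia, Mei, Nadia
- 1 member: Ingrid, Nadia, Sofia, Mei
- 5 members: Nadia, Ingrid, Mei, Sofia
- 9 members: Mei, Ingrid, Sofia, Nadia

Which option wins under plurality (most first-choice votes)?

Mei

First-place votes: Ingrid 5, Nadia 5, Mei 9, Sofia 5.
Mei has the most first-place votes.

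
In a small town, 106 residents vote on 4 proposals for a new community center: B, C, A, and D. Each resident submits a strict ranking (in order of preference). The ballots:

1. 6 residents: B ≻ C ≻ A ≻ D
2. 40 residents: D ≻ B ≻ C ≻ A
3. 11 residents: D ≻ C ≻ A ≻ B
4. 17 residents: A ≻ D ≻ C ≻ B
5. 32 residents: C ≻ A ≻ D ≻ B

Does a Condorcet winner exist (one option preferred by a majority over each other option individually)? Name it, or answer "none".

none

Checking pairwise contests:
C beats B 60–46.
D beats C 68–38.
C beats A 89–17.
A beats D 55–51.
Every option loses at least one head-to-head, so there is no Condorcet winner.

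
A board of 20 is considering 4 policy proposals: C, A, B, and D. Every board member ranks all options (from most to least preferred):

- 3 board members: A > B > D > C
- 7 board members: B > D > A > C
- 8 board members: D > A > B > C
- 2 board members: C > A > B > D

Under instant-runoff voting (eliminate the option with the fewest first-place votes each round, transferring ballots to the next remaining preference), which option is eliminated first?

Round 1: C 2, A 3, B 7, D 8. Eliminate C.

C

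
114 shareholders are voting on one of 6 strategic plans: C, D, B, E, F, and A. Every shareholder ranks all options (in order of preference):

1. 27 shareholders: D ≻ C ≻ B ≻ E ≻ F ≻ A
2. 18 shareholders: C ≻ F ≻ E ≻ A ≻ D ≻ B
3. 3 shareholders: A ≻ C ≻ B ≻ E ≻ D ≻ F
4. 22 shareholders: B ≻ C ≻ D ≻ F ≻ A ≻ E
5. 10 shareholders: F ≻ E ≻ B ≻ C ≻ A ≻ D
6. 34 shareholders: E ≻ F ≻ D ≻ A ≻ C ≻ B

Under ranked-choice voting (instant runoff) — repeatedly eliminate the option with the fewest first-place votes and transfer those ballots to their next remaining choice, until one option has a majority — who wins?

Round 1: C 18, D 27, B 22, E 34, F 10, A 3. Eliminate A.
Round 2: C 21, D 27, B 22, E 34, F 10. Eliminate F.
Round 3: C 21, D 27, B 22, E 44. Eliminate C.
Round 4: D 27, B 25, E 62. E has a majority.

E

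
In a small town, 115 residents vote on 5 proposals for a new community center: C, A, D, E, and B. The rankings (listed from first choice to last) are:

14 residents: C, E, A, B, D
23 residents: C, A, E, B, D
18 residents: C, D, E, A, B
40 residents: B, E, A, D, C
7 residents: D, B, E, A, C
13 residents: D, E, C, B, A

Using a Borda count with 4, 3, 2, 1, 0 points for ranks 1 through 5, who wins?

C: 14·4 + 23·4 + 18·4 + 40·0 + 7·0 + 13·2 = 246
A: 14·2 + 23·3 + 18·1 + 40·2 + 7·1 + 13·0 = 202
D: 14·0 + 23·0 + 18·3 + 40·1 + 7·4 + 13·4 = 174
E: 14·3 + 23·2 + 18·2 + 40·3 + 7·2 + 13·3 = 297
B: 14·1 + 23·1 + 18·0 + 40·4 + 7·3 + 13·1 = 231
E has the highest Borda score (297).

E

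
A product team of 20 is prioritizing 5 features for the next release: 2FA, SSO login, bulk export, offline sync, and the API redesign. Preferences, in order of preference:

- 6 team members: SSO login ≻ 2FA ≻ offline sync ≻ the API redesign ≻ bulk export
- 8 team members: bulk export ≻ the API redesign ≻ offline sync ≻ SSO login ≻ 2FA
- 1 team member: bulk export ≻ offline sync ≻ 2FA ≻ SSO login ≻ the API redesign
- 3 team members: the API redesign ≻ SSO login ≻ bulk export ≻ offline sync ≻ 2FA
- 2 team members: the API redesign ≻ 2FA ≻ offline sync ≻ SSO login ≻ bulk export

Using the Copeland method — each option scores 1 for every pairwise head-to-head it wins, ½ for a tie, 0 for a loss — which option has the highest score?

the API redesign

2FA: loses to SSO login, bulk export, offline sync, and the API redesign → score 0.
SSO login: beats 2FA and bulk export; loses to offline sync and the API redesign → score 2.
bulk export: beats 2FA and offline sync; loses to SSO login and the API redesign → score 2.
offline sync: beats 2FA and SSO login; loses to bulk export and the API redesign → score 2.
the API redesign: beats 2FA, SSO login, bulk export, and offline sync → score 4.
the API redesign has the best pairwise record.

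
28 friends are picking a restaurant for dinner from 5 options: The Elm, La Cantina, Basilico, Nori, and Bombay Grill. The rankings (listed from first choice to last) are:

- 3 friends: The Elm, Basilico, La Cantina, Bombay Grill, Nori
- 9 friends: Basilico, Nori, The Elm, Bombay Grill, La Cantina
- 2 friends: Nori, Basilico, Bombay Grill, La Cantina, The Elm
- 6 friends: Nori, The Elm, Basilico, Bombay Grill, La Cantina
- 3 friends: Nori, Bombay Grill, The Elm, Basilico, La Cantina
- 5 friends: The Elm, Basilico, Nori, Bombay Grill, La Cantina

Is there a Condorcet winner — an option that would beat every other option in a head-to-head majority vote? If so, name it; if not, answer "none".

Checking pairwise contests:
Nori beats The Elm 20–8.
The Elm beats La Cantina 26–2.
The Elm beats Basilico 17–11.
Basilico beats Nori 17–11.
The Elm beats Bombay Grill 23–5.
Every option loses at least one head-to-head, so there is no Condorcet winner.

none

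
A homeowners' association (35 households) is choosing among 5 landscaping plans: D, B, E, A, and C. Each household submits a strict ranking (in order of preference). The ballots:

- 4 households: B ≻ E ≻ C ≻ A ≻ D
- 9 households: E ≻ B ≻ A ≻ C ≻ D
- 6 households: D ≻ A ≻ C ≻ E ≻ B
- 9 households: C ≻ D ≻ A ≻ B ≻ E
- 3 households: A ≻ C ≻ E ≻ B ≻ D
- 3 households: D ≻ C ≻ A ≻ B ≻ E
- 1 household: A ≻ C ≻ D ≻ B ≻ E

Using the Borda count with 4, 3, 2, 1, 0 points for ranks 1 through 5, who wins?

C

D: 4·0 + 9·0 + 6·4 + 9·3 + 3·0 + 3·4 + 1·2 = 65
B: 4·4 + 9·3 + 6·0 + 9·1 + 3·1 + 3·1 + 1·1 = 59
E: 4·3 + 9·4 + 6·1 + 9·0 + 3·2 + 3·0 + 1·0 = 60
A: 4·1 + 9·2 + 6·3 + 9·2 + 3·4 + 3·2 + 1·4 = 80
C: 4·2 + 9·1 + 6·2 + 9·4 + 3·3 + 3·3 + 1·3 = 86
C has the highest Borda score (86).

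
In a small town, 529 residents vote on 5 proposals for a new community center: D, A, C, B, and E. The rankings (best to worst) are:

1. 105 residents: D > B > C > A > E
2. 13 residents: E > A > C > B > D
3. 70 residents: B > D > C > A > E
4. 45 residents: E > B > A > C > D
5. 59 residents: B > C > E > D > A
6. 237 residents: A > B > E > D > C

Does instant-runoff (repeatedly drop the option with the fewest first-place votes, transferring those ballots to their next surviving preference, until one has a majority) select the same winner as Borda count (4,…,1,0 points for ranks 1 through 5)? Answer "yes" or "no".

yes

Instant-runoff — R1 D 105, A 237, C 0, B 129, E 58 (C out); R2 D 105, A 237, B 129, E 58 (E out); R3 D 105, A 250, B 174 (D out); R4 A 250, B 279 (B winner). Winner: B.
Borda — scores: D 926, A 1252, C 598, B 1690, E 824. Winner: B.
The two methods agree.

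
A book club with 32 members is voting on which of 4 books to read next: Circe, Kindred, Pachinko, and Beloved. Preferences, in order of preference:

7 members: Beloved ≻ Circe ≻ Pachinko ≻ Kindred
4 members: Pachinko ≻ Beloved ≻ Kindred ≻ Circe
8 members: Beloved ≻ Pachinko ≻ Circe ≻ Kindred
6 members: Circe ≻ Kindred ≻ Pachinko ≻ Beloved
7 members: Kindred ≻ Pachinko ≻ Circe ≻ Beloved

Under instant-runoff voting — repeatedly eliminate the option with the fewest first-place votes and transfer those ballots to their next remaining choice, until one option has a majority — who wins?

Round 1: Circe 6, Kindred 7, Pachinko 4, Beloved 15. Eliminate Pachinko.
Round 2: Circe 6, Kindred 7, Beloved 19. Beloved has a majority.

Beloved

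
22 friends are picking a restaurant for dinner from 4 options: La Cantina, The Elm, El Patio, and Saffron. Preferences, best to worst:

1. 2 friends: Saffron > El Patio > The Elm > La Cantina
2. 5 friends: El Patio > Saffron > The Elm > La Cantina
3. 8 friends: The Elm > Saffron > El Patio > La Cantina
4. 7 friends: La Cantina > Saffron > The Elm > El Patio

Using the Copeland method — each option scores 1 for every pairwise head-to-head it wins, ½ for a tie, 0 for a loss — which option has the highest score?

La Cantina: loses to The Elm, El Patio, and Saffron → score 0.
The Elm: beats La Cantina and El Patio; loses to Saffron → score 2.
El Patio: beats La Cantina; loses to The Elm and Saffron → score 1.
Saffron: beats La Cantina, The Elm, and El Patio → score 3.
Saffron has the best pairwise record.

Saffron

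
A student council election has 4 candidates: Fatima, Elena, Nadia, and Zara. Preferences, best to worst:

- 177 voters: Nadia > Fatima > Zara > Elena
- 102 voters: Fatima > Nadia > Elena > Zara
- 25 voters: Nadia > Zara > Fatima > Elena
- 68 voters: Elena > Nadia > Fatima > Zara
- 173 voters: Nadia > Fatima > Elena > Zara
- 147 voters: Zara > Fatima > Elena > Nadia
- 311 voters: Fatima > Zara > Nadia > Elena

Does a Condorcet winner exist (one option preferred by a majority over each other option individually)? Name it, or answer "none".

Fatima vs Elena: 935–68 for Fatima.
Fatima vs Nadia: 560–443 for Fatima.
Fatima vs Zara: 831–172 for Fatima.
Fatima beats every other option head-to-head.

Fatima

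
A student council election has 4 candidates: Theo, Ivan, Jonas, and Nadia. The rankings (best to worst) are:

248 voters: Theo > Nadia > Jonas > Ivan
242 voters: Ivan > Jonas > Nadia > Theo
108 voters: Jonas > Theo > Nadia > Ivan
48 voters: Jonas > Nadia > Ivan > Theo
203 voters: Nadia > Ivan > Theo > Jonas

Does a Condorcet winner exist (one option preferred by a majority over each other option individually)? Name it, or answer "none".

Nadia vs Theo: 493–356 for Nadia.
Nadia vs Ivan: 607–242 for Nadia.
Nadia vs Jonas: 451–398 for Nadia.
Nadia beats every other option head-to-head.

Nadia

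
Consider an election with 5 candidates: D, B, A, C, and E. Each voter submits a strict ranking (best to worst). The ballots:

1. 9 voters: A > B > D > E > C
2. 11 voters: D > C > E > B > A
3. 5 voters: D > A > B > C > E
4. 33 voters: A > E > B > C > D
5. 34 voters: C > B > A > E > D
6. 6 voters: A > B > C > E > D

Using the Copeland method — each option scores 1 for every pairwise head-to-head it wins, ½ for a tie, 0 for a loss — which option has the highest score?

A

D: loses to B, A, C, and E → score 0.
B: beats D, C, and E; loses to A → score 3.
A: beats D, B, C, and E → score 4.
C: beats D and E; loses to B and A → score 2.
E: beats D; loses to B, A, and C → score 1.
A has the best pairwise record.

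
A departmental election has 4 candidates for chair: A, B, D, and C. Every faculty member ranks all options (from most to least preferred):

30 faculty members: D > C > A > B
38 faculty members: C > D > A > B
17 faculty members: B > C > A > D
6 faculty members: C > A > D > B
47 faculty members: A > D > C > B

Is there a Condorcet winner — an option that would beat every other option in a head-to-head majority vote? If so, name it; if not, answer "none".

Checking pairwise contests:
C beats A 91–47.
A beats B 121–17.
A beats D 70–68.
D beats C 77–61.
Every option loses at least one head-to-head, so there is no Condorcet winner.

none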